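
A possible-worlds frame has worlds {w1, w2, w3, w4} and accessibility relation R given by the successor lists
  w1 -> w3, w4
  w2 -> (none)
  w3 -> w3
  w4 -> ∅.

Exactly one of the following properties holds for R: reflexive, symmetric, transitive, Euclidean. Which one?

transitive

Reflexive: no — w1 is not related to itself.
Symmetric: no — w1 R w3 but not w3 R w1.
Transitive: yes — every two-step R-path is closed by a direct edge.
Euclidean: no — w1 R w3 and w1 R w4, but not w3 R w4.
Only transitive holds.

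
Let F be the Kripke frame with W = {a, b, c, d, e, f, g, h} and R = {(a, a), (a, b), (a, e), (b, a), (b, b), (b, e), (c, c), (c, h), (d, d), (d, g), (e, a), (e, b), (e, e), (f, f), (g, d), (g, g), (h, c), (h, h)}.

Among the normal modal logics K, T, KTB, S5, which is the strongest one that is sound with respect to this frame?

Reflexive (axiom T): yes — every world is R-related to itself.
Symmetric (axiom B): yes — every pair in R has its reverse in R.
Euclidean (axiom 5): yes — any two successors of a common world are R-related.
So F validates K, T, KTB, S5. The strongest is S5.

S5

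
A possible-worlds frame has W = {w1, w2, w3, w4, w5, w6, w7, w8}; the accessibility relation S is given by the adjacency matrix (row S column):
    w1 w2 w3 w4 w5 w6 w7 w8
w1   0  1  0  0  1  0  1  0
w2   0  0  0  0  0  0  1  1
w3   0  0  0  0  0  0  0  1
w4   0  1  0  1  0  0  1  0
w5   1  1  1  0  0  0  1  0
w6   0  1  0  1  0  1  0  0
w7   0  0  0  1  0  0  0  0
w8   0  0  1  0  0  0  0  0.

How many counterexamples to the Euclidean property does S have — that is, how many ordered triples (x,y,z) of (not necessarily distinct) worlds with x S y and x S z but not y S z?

33

Enumerating: (w1,w2,w2), (w1,w2,w5), (w1,w5,w5), (w1,w7,w2), (w1,w7,w5), (w1,w7,w7), (w2,w7,w7), (w2,w7,w8), (w2,w8,w7), (w2,w8,w8), (w3,w8,w8), (w4,w2,w2), … and 21 more.
Total: 33.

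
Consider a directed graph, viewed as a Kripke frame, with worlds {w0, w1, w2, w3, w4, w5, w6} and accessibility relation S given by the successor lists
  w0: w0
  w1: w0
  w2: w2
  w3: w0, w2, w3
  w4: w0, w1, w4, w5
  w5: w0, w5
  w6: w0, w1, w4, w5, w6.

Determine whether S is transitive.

Transitive: yes — every two-step S-path is closed by a direct edge.

Yes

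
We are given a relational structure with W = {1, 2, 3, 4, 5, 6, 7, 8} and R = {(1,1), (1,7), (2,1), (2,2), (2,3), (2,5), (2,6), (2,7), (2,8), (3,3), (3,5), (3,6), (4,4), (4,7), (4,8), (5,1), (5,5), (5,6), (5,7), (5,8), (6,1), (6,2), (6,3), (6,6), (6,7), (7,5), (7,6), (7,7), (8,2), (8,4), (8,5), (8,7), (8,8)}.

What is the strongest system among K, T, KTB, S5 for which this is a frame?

T

Reflexive (axiom T): yes — every world is R-related to itself.
Symmetric (axiom B): no — 1 R 7 but not 7 R 1.
Euclidean (axiom 5): no — 2 R 1 and 2 R 3, but not 1 R 3.
So F validates K, T; KTB would additionally require R to be symmetric. The strongest is T.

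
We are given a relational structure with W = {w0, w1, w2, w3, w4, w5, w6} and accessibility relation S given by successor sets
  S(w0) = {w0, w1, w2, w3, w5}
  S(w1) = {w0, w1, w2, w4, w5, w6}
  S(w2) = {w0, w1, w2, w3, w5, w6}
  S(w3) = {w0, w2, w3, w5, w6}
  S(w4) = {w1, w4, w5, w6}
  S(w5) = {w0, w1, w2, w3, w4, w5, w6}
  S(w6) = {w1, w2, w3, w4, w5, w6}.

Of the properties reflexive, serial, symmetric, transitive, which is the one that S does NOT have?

transitive

Reflexive: yes — every world is S-related to itself.
Serial: yes — every world has a successor (e.g. w0 S w0).
Symmetric: yes — every pair in S has its reverse in S.
Transitive: no — w0 S w1 and w1 S w4, but not w0 S w4.
Only transitive fails.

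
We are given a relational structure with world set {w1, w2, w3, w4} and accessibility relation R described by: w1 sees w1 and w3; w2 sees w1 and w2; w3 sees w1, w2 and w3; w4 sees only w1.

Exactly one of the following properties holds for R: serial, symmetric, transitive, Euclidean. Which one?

serial

Serial: yes — every world has a successor (e.g. w1 R w1).
Symmetric: no — w2 R w1 but not w1 R w2.
Transitive: no — w1 R w3 and w3 R w2, but not w1 R w2.
Euclidean: no — w3 R w1 and w3 R w2, but not w1 R w2.
Only serial holds.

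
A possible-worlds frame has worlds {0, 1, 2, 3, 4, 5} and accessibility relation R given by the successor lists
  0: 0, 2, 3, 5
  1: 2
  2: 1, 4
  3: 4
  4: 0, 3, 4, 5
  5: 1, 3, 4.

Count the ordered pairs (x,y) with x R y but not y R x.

Enumerating: (0,2), (0,3), (0,5), (2,4), (4,0), (5,1), (5,3).

7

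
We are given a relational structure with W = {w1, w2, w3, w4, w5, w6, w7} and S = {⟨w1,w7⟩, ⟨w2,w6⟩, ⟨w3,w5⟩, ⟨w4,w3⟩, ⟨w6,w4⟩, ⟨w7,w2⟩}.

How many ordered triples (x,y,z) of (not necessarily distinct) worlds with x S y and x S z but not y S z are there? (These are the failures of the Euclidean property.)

Enumerating: (w1,w7,w7), (w2,w6,w6), (w3,w5,w5), (w4,w3,w3), (w6,w4,w4), (w7,w2,w2).

6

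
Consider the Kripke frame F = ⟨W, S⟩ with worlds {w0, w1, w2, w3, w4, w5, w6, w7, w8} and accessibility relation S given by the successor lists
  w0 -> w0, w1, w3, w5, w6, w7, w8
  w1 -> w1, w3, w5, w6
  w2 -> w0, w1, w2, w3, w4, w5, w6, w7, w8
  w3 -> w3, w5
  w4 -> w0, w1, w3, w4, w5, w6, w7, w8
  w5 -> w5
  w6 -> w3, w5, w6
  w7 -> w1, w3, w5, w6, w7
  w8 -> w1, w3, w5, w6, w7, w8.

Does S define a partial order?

Reflexive: yes — every world is S-related to itself.
Transitive: yes — every two-step S-path is closed by a direct edge.
Antisymmetric: yes — no distinct pair is related both ways.
So S is a partial order.

Yes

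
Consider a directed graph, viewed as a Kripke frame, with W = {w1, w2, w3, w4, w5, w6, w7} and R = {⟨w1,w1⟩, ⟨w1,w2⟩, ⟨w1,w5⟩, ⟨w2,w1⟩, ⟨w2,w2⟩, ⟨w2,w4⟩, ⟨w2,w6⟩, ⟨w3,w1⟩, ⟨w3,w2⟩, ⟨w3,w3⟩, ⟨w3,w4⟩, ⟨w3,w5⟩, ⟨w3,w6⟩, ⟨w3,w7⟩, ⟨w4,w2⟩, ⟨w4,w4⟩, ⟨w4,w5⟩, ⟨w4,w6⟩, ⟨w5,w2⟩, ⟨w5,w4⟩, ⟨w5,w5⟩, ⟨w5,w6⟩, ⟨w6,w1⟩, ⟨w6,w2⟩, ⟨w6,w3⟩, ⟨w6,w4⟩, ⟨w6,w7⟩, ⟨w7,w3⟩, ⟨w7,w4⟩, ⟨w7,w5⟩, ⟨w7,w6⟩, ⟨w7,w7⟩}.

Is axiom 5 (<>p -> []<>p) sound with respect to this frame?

No

Axiom 5 corresponds to the accessibility relation being Euclidean.
Euclidean: no — w1 R w2 and w1 R w5, but not w2 R w5.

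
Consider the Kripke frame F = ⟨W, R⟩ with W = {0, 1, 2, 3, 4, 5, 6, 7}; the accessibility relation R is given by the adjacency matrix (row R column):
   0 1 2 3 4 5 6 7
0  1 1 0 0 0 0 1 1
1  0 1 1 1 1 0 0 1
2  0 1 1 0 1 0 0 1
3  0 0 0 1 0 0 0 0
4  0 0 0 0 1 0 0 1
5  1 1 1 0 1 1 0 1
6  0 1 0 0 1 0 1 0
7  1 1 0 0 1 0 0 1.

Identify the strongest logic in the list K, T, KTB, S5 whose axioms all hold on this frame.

Reflexive (axiom T): yes — every world is R-related to itself.
Symmetric (axiom B): no — 0 R 1 but not 1 R 0.
Euclidean (axiom 5): no — 0 R 1 and 0 R 6, but not 1 R 6.
So F validates K, T; KTB would additionally require R to be symmetric. The strongest is T.

T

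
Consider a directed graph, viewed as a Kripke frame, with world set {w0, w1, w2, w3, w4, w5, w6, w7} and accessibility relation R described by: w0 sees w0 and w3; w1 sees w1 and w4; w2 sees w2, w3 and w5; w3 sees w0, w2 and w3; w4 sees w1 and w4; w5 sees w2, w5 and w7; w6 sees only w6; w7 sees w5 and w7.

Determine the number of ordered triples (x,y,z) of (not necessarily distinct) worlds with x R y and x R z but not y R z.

6

Enumerating: (w2,w3,w5), (w2,w5,w3), (w3,w0,w2), (w3,w2,w0), (w5,w2,w7), (w5,w7,w2).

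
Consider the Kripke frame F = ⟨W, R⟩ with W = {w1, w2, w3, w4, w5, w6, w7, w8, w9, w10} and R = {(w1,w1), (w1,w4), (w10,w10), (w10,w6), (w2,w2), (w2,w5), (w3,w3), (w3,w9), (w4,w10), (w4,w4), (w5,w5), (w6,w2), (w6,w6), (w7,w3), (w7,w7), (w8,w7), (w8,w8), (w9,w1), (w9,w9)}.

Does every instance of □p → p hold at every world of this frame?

Yes

The schema T characterises exactly the reflexive frames.
Reflexive: yes — every world is R-related to itself.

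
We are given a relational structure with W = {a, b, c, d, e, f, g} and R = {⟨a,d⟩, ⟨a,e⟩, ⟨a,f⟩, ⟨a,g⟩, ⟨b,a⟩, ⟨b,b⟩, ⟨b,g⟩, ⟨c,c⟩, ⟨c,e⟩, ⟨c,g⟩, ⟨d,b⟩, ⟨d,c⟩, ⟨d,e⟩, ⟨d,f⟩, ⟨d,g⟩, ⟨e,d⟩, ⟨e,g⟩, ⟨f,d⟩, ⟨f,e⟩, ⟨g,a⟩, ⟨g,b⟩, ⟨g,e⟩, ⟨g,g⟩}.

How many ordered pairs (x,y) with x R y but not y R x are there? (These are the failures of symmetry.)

Enumerating: (a,d), (a,e), (a,f), (b,a), (c,e), (c,g), (d,b), (d,c), (d,g), (f,e).

10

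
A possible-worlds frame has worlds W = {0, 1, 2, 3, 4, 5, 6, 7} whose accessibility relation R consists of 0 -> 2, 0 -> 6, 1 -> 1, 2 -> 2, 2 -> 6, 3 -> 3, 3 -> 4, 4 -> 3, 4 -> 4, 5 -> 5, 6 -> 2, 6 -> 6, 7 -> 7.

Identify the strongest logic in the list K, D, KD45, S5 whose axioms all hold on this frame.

Serial (axiom D): yes — every world has a successor (e.g. 0 R 2).
Euclidean (axiom 5): yes — any two successors of a common world are R-related.
Transitive (axiom 4): yes — every two-step R-path is closed by a direct edge.
Reflexive (axiom T): no — 0 is not related to itself.
So F validates K, D, KD45; S5 would additionally require R to be reflexive. The strongest is KD45.

KD45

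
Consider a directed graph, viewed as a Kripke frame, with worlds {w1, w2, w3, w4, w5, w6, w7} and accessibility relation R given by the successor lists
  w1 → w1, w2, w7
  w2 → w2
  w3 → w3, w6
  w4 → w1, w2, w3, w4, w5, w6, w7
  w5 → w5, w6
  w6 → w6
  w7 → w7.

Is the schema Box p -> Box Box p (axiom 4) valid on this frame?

Yes

By correspondence theory, 4 is valid on a frame iff R is transitive.
Transitive: yes — every two-step R-path is closed by a direct edge.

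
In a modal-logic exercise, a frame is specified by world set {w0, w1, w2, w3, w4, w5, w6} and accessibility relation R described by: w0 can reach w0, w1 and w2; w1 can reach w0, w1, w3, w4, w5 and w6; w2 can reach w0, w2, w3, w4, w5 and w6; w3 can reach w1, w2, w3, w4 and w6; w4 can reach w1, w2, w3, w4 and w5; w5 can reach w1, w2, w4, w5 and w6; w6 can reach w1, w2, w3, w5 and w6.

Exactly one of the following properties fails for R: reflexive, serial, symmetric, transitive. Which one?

transitive

Reflexive: yes — every world is R-related to itself.
Serial: yes — every world has a successor (e.g. w0 R w0).
Symmetric: yes — every pair in R has its reverse in R.
Transitive: no — w0 R w1 and w1 R w3, but not w0 R w3.
Only transitive fails.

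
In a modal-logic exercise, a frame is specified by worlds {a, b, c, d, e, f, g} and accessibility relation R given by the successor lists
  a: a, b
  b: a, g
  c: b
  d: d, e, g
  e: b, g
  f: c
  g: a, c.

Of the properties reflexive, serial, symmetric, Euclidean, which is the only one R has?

Reflexive: no — b is not related to itself.
Serial: yes — every world has a successor (e.g. a R a).
Symmetric: no — b R g but not g R b.
Euclidean: no — b R a and b R g, but not a R g.
Only serial holds.

serial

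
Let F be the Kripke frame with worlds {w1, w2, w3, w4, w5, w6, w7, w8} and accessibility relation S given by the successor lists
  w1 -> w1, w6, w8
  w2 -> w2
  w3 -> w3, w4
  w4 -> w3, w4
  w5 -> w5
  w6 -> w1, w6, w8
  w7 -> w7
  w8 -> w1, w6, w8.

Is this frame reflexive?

Yes

Reflexive: yes — every world is S-related to itself.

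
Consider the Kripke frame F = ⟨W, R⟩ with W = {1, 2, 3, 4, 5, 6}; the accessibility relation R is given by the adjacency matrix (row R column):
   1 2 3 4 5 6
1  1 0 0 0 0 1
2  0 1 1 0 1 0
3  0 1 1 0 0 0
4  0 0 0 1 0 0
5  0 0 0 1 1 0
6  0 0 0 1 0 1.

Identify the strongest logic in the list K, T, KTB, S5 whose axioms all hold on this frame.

Reflexive (axiom T): yes — every world is R-related to itself.
Symmetric (axiom B): no — 1 R 6 but not 6 R 1.
Euclidean (axiom 5): no — 2 R 3 and 2 R 5, but not 3 R 5.
So F validates K, T; KTB would additionally require R to be symmetric. The strongest is T.

T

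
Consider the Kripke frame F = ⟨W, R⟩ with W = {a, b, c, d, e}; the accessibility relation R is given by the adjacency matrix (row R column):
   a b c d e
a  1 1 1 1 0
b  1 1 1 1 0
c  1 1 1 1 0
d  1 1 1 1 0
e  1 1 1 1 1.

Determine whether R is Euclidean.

Euclidean: no — e R a and e R e, but not a R e.

No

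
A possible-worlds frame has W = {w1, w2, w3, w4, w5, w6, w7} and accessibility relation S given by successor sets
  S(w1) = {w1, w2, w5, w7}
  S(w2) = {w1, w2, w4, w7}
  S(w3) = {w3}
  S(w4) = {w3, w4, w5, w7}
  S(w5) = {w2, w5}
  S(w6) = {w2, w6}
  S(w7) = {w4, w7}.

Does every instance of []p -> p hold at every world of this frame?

By correspondence theory, T is valid on a frame iff S is reflexive.
Reflexive: yes — every world is S-related to itself.

Yes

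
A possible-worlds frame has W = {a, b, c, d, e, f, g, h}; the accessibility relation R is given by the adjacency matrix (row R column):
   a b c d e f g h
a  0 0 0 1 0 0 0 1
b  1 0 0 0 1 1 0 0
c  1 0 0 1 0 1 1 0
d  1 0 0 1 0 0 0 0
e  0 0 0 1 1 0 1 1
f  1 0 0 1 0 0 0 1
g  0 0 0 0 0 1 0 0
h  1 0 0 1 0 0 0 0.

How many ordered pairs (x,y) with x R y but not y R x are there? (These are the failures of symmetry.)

Enumerating: (b,a), (b,e), (b,f), (c,a), (c,d), (c,f), (c,g), (e,d), (e,g), (e,h), (f,a), (f,d), (f,h), (g,f), (h,d).

15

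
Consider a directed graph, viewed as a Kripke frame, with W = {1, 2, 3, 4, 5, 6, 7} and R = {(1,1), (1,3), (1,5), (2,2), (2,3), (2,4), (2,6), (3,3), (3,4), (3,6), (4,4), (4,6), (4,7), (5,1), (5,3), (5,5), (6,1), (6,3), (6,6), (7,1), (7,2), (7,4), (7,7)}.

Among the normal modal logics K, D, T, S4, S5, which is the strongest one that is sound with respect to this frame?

T

Serial (axiom D): yes — every world has a successor (e.g. 1 R 1).
Reflexive (axiom T): yes — every world is R-related to itself.
Transitive (axiom 4): no — 1 R 3 and 3 R 4, but not 1 R 4.
Euclidean (axiom 5): no — 1 R 3 and 1 R 5, but not 3 R 5.
So F validates K, D, T; S4 would additionally require R to be transitive. The strongest is T.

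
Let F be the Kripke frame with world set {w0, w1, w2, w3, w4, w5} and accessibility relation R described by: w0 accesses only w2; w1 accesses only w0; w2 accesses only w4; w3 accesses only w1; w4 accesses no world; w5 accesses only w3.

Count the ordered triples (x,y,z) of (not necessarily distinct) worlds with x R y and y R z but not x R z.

Enumerating: (w0,w2,w4), (w1,w0,w2), (w3,w1,w0), (w5,w3,w1).

4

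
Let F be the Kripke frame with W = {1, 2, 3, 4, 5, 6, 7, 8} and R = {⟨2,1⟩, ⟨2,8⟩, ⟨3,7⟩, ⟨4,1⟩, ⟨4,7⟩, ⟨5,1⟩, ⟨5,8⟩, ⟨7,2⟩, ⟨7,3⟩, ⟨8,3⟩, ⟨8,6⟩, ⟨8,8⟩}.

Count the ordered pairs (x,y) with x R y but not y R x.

9

Enumerating: (2,1), (2,8), (4,1), (4,7), (5,1), (5,8), (7,2), (8,3), (8,6).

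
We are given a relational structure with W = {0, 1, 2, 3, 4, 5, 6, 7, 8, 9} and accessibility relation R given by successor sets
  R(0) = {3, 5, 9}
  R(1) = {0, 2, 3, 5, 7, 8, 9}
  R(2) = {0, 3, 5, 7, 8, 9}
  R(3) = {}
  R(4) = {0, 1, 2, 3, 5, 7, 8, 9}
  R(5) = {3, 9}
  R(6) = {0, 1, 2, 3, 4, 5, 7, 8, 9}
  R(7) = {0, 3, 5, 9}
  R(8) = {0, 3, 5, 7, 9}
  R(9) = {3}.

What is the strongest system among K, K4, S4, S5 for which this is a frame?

Transitive (axiom 4): yes — every two-step R-path is closed by a direct edge.
Reflexive (axiom T): no — 0 is not related to itself.
Euclidean (axiom 5): no — 0 R 3 and 0 R 5, but not 3 R 5.
So F validates K, K4; S4 would additionally require R to be reflexive. The strongest is K4.

K4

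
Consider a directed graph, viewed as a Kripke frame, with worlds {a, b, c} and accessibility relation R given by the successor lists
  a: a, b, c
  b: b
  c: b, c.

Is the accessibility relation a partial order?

Yes

Reflexive: yes — every world is R-related to itself.
Transitive: yes — every two-step R-path is closed by a direct edge.
Antisymmetric: yes — no distinct pair is related both ways.
So R is a partial order.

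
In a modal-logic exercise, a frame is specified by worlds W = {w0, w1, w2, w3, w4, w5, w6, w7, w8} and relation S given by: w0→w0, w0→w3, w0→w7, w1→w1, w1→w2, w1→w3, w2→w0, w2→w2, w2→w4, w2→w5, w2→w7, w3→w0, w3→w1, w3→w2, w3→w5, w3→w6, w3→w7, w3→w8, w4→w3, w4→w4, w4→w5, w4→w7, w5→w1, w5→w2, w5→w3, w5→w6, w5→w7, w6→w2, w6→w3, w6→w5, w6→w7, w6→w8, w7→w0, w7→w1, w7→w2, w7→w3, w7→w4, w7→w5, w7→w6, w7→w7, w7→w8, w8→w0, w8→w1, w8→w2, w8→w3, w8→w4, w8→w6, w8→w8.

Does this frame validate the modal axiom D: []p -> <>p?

The schema D characterises exactly the serial frames.
Serial: yes — every world has a successor (e.g. w0 S w0).

Yes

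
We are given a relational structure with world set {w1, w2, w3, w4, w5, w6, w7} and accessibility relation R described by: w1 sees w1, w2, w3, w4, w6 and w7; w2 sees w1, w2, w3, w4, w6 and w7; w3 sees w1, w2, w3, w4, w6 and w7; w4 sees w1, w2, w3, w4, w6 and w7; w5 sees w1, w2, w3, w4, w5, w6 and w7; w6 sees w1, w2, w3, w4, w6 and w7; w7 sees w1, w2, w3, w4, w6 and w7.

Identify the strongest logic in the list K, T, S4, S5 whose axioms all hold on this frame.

S4

Reflexive (axiom T): yes — every world is R-related to itself.
Transitive (axiom 4): yes — every two-step R-path is closed by a direct edge.
Euclidean (axiom 5): no — w5 R w1 and w5 R w5, but not w1 R w5.
So F validates K, T, S4; S5 would additionally require R to be Euclidean. The strongest is S4.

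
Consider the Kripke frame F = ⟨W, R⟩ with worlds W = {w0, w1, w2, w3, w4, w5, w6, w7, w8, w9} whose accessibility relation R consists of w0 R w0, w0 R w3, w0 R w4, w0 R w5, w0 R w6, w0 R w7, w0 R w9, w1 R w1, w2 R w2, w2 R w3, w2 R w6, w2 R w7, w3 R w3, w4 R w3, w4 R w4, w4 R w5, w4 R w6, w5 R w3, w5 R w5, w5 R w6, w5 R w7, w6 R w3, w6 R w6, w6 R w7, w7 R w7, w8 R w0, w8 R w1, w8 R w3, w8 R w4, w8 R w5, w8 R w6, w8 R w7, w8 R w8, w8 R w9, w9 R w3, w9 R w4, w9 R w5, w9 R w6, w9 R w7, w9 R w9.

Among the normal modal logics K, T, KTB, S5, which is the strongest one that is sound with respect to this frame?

T

Reflexive (axiom T): yes — every world is R-related to itself.
Symmetric (axiom B): no — w0 R w3 but not w3 R w0.
Euclidean (axiom 5): no — w0 R w3 and w0 R w4, but not w3 R w4.
So F validates K, T; KTB would additionally require R to be symmetric. The strongest is T.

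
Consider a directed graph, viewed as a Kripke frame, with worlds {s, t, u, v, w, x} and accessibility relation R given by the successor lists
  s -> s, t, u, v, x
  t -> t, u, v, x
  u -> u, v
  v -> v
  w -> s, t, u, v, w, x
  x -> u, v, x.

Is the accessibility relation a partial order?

Yes

Reflexive: yes — every world is R-related to itself.
Transitive: yes — every two-step R-path is closed by a direct edge.
Antisymmetric: yes — no distinct pair is related both ways.
So R is a partial order.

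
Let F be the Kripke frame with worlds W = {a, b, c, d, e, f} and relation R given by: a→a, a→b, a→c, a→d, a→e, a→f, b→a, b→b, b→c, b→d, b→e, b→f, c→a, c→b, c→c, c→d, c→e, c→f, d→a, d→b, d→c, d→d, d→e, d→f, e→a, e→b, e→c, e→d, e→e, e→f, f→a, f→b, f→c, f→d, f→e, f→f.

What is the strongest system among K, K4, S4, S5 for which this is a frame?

S5

Transitive (axiom 4): yes — every two-step R-path is closed by a direct edge.
Reflexive (axiom T): yes — every world is R-related to itself.
Euclidean (axiom 5): yes — any two successors of a common world are R-related.
So F validates K, K4, S4, S5. The strongest is S5.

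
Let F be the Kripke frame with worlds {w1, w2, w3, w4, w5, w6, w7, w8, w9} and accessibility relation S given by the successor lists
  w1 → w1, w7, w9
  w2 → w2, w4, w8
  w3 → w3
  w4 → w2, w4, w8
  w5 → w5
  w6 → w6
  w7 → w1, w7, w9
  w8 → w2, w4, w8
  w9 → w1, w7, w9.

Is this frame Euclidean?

Euclidean: yes — any two successors of a common world are S-related.

Yes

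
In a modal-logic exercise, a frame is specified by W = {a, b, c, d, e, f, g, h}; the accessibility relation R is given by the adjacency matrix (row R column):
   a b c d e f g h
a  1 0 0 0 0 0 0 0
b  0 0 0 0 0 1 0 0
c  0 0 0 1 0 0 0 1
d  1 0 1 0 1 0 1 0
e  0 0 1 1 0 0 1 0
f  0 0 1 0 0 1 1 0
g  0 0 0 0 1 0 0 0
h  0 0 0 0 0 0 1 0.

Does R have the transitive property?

Transitive: no — b R f and f R c, but not b R c.

No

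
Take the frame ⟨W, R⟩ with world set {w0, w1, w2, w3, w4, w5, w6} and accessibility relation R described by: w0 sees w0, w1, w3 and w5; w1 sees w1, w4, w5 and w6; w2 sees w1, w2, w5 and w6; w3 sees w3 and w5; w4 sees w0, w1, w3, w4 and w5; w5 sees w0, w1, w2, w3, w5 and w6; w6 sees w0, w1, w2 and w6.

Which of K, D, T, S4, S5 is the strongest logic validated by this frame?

Serial (axiom D): yes — every world has a successor (e.g. w0 R w0).
Reflexive (axiom T): yes — every world is R-related to itself.
Transitive (axiom 4): no — w0 R w1 and w1 R w4, but not w0 R w4.
Euclidean (axiom 5): no — w0 R w1 and w0 R w3, but not w1 R w3.
So F validates K, D, T; S4 would additionally require R to be transitive. The strongest is T.

T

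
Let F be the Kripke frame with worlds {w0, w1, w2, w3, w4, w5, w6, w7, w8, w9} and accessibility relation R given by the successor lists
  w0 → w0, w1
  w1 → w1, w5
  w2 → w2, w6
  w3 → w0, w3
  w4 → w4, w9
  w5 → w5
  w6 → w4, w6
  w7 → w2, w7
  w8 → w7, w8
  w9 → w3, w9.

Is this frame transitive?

No

Transitive: no — w0 R w1 and w1 R w5, but not w0 R w5.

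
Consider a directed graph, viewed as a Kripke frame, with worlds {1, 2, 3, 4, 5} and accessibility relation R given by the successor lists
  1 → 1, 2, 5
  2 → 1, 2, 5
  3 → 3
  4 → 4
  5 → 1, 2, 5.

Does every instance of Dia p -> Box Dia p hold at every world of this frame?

Axiom 5 corresponds to the accessibility relation being Euclidean.
Euclidean: yes — any two successors of a common world are R-related.

Yes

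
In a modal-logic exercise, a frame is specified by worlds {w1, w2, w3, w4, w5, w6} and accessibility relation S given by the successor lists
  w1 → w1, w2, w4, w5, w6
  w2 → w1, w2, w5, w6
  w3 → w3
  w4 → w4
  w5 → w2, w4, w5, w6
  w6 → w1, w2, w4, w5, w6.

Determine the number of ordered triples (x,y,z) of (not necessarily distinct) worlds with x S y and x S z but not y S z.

17

Enumerating: (w1,w2,w4), (w1,w4,w1), (w1,w4,w2), (w1,w4,w5), (w1,w4,w6), (w1,w5,w1), (w2,w5,w1), (w5,w2,w4), (w5,w4,w2), (w5,w4,w5), (w5,w4,w6), (w6,w2,w4), (w6,w4,w1), (w6,w4,w2), (w6,w4,w5), (w6,w4,w6), (w6,w5,w1).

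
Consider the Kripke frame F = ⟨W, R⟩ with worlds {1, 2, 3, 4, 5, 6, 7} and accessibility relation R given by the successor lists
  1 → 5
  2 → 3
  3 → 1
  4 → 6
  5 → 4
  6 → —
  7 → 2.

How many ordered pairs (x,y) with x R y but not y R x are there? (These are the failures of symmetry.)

Enumerating: (1,5), (2,3), (3,1), (4,6), (5,4), (7,2).

6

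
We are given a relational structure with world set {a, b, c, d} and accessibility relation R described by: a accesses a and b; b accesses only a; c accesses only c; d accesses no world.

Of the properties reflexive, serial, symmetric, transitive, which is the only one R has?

symmetric

Reflexive: no — b is not related to itself.
Serial: no — d has no R-successor.
Symmetric: yes — every pair in R has its reverse in R.
Transitive: no — b R a and a R b, but not b R b.
Only symmetric holds.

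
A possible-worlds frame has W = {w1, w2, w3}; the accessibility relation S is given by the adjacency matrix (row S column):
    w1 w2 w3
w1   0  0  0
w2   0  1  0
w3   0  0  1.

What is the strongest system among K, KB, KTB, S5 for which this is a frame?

KB

Symmetric (axiom B): yes — every pair in S has its reverse in S.
Reflexive (axiom T): no — w1 is not related to itself.
Euclidean (axiom 5): yes — any two successors of a common world are S-related.
So F validates K, KB; KTB would additionally require S to be reflexive. The strongest is KB.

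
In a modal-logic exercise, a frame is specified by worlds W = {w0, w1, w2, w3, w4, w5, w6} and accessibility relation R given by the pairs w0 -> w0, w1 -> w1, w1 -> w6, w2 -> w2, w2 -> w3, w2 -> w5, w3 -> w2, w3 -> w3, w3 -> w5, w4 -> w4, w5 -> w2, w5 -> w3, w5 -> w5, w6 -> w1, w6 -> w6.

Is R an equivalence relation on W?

Yes

Reflexive: yes — every world is R-related to itself.
Symmetric: yes — every pair in R has its reverse in R.
Transitive: yes — every two-step R-path is closed by a direct edge.
So R is an equivalence relation.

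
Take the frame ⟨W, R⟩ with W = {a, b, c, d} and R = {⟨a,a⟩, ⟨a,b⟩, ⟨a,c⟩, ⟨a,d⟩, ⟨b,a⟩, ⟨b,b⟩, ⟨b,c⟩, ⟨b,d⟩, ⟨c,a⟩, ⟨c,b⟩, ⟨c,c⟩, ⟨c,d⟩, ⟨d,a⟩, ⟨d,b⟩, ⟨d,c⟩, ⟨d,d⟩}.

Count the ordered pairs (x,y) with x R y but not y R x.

0

R is symmetric; there are no such tuples.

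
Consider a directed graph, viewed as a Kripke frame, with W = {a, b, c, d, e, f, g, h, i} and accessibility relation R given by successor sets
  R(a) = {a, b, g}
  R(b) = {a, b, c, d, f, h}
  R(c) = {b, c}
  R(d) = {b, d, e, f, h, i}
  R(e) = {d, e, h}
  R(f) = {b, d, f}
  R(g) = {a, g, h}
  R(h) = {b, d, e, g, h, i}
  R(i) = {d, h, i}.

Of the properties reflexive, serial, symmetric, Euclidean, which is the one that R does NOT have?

Euclidean

Reflexive: yes — every world is R-related to itself.
Serial: yes — every world has a successor (e.g. a R a).
Symmetric: yes — every pair in R has its reverse in R.
Euclidean: no — a R b and a R g, but not b R g.
Only Euclidean fails.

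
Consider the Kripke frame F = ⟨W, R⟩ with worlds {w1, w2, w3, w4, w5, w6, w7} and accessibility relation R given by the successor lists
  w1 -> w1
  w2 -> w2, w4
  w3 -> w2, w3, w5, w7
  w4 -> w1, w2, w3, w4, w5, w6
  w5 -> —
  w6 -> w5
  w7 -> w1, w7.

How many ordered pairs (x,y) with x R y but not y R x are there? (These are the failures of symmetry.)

Enumerating: (w3,w2), (w3,w5), (w3,w7), (w4,w1), (w4,w3), (w4,w5), (w4,w6), (w6,w5), (w7,w1).

9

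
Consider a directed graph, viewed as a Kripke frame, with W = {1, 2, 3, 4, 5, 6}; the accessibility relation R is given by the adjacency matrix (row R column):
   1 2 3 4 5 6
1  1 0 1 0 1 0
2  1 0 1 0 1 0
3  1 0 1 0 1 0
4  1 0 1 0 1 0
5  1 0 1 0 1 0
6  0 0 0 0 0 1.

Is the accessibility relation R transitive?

Transitive: yes — every two-step R-path is closed by a direct edge.

Yes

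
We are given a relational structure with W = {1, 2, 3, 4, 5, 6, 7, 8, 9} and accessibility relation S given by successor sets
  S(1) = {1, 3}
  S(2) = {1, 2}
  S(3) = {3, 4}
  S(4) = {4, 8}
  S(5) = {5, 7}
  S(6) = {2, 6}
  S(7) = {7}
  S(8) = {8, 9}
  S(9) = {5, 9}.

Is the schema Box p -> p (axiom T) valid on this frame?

By correspondence theory, T is valid on a frame iff S is reflexive.
Reflexive: yes — every world is S-related to itself.

Yes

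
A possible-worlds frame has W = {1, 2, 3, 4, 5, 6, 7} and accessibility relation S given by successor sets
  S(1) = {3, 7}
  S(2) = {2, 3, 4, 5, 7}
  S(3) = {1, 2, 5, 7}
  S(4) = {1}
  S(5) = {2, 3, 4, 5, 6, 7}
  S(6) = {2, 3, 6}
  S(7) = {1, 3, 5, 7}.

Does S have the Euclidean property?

No

Euclidean: no — 2 S 3 and 2 S 4, but not 3 S 4.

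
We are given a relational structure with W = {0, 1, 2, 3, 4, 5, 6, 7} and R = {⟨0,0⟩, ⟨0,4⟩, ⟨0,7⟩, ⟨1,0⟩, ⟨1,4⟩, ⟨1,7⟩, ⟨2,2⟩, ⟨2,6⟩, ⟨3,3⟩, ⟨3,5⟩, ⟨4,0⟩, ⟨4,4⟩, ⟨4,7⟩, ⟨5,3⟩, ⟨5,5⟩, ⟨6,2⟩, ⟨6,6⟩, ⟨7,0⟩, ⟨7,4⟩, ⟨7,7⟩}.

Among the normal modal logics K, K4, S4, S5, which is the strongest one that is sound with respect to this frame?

Transitive (axiom 4): yes — every two-step R-path is closed by a direct edge.
Reflexive (axiom T): no — 1 is not related to itself.
Euclidean (axiom 5): yes — any two successors of a common world are R-related.
So F validates K, K4; S4 would additionally require R to be reflexive. The strongest is K4.

K4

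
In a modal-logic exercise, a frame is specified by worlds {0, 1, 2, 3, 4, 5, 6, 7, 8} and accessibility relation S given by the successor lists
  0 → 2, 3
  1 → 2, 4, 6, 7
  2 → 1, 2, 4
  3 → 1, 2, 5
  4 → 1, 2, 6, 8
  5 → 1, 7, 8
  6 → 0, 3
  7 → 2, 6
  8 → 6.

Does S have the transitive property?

No

Transitive: no — 0 S 2 and 2 S 1, but not 0 S 1.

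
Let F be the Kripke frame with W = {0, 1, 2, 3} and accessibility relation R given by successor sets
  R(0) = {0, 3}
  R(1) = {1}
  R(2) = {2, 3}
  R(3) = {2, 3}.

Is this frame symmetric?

No

Symmetric: no — 0 R 3 but not 3 R 0.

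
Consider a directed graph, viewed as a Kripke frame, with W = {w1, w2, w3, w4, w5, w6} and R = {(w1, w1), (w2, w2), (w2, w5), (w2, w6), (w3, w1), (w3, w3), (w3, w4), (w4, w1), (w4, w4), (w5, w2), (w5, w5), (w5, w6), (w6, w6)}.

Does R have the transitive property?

Transitive: yes — every two-step R-path is closed by a direct edge.

Yes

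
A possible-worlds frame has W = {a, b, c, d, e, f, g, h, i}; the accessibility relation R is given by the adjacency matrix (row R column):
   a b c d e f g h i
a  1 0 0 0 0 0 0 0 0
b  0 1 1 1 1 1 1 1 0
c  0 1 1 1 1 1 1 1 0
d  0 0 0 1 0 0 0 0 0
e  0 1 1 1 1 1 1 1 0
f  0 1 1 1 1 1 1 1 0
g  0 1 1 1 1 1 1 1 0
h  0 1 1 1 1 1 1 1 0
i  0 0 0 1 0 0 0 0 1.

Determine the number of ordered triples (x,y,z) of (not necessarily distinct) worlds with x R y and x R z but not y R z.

Enumerating: (b,d,b), (b,d,c), (b,d,e), (b,d,f), (b,d,g), (b,d,h), (c,d,b), (c,d,c), (c,d,e), (c,d,f), (c,d,g), (c,d,h), … and 25 more.
Total: 37.

37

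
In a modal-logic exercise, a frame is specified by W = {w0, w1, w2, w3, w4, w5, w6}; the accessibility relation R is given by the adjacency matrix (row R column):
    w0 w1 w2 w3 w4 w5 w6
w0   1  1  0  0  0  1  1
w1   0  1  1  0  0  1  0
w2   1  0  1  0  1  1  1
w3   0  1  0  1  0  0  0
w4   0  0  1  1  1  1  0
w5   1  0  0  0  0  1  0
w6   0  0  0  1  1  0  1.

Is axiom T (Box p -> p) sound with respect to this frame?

By correspondence theory, T is valid on a frame iff R is reflexive.
Reflexive: yes — every world is R-related to itself.

Yes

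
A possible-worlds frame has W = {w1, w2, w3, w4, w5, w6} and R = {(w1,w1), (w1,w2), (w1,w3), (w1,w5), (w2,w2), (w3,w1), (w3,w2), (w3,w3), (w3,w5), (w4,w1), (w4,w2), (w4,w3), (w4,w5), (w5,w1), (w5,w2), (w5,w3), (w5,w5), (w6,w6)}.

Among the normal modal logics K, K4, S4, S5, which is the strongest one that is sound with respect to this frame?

K4

Transitive (axiom 4): yes — every two-step R-path is closed by a direct edge.
Reflexive (axiom T): no — w4 is not related to itself.
Euclidean (axiom 5): no — w1 R w2 and w1 R w3, but not w2 R w3.
So F validates K, K4; S4 would additionally require R to be reflexive. The strongest is K4.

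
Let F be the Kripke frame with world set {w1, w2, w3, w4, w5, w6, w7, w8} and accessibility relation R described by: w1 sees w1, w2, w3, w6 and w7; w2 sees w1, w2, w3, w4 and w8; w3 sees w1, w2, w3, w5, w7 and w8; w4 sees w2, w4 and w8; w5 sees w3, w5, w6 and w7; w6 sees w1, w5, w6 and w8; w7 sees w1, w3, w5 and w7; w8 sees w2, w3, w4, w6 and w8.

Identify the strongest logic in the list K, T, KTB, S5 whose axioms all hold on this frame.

KTB

Reflexive (axiom T): yes — every world is R-related to itself.
Symmetric (axiom B): yes — every pair in R has its reverse in R.
Euclidean (axiom 5): no — w1 R w2 and w1 R w6, but not w2 R w6.
So F validates K, T, KTB; S5 would additionally require R to be Euclidean. The strongest is KTB.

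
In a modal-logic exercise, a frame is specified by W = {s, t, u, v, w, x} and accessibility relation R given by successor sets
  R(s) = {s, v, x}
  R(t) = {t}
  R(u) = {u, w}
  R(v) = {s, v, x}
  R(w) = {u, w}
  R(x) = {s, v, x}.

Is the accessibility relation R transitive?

Yes

Transitive: yes — every two-step R-path is closed by a direct edge.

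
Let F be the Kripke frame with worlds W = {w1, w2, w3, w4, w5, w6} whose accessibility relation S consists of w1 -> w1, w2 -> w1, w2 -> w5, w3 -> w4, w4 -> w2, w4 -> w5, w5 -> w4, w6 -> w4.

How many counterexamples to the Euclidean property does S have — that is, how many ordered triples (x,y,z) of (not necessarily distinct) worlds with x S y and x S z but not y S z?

9

Enumerating: (w2,w1,w5), (w2,w5,w1), (w2,w5,w5), (w3,w4,w4), (w4,w2,w2), (w4,w5,w2), (w4,w5,w5), (w5,w4,w4), (w6,w4,w4).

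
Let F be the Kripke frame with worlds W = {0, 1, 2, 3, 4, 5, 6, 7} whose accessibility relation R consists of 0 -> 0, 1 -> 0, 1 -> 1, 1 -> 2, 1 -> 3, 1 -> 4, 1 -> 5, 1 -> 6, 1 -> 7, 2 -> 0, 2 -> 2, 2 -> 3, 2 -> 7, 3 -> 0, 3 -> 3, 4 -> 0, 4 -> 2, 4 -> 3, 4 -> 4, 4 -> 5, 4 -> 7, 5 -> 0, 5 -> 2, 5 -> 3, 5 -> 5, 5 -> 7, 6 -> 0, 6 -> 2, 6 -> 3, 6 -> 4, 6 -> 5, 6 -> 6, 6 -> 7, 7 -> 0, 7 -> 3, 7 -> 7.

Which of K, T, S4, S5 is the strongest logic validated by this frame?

Reflexive (axiom T): yes — every world is R-related to itself.
Transitive (axiom 4): yes — every two-step R-path is closed by a direct edge.
Euclidean (axiom 5): no — 1 R 0 and 1 R 2, but not 0 R 2.
So F validates K, T, S4; S5 would additionally require R to be Euclidean. The strongest is S4.

S4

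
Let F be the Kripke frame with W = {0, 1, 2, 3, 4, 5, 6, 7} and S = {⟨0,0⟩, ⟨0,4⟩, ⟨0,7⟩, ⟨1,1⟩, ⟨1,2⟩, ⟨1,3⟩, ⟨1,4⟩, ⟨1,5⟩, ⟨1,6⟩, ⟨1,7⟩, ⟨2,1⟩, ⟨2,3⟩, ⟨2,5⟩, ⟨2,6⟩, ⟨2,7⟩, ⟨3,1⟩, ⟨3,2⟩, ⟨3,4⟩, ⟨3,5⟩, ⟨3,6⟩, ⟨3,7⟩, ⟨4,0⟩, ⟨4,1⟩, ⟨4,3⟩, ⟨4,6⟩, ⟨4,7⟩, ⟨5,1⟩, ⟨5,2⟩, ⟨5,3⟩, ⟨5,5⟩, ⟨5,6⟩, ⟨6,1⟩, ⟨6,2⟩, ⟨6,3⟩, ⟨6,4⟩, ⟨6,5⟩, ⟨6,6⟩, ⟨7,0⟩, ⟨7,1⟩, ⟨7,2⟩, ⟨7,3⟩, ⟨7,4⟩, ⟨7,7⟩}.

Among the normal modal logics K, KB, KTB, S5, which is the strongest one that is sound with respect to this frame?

Symmetric (axiom B): yes — every pair in S has its reverse in S.
Reflexive (axiom T): no — 2 is not related to itself.
Euclidean (axiom 5): no — 1 S 2 and 1 S 4, but not 2 S 4.
So F validates K, KB; KTB would additionally require S to be reflexive. The strongest is KB.

KB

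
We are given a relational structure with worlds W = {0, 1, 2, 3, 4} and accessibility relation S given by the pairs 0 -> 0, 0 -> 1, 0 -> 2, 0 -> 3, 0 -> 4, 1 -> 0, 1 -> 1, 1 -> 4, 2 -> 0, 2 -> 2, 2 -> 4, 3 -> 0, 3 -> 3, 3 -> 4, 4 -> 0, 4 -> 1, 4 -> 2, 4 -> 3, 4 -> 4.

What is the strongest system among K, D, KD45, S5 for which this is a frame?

Serial (axiom D): yes — every world has a successor (e.g. 0 S 0).
Euclidean (axiom 5): no — 0 S 1 and 0 S 2, but not 1 S 2.
Transitive (axiom 4): no — 1 S 0 and 0 S 2, but not 1 S 2.
Reflexive (axiom T): yes — every world is S-related to itself.
So F validates K, D; KD45 would additionally require S to be Euclidean and transitive. The strongest is D.

D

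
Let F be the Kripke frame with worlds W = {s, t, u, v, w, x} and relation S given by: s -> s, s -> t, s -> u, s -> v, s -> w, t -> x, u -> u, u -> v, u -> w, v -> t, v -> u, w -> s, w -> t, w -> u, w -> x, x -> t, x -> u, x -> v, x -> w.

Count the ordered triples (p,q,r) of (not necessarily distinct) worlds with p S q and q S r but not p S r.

Enumerating: (s,t,x), (s,w,x), (t,x,t), (t,x,u), (t,x,v), (t,x,w), (u,v,t), (u,w,s), (u,w,t), (u,w,x), (v,t,x), (v,u,v), … and 10 more.
Total: 22.

22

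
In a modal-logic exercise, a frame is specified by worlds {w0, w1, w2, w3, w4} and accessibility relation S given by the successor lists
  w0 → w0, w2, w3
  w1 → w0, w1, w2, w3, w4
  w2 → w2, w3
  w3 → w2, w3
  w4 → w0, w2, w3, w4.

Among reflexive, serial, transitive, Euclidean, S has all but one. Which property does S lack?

Reflexive: yes — every world is S-related to itself.
Serial: yes — every world has a successor (e.g. w0 S w0).
Transitive: yes — every two-step S-path is closed by a direct edge.
Euclidean: no — w1 S w0 and w1 S w4, but not w0 S w4.
Only Euclidean fails.

Euclidean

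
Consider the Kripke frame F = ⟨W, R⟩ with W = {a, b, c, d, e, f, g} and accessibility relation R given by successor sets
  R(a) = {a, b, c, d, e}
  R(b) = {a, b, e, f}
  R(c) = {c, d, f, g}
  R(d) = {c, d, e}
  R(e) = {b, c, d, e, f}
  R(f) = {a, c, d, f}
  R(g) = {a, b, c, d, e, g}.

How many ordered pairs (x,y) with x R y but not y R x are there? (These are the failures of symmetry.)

12

Enumerating: (a,c), (a,d), (a,e), (b,f), (e,c), (e,f), (f,a), (f,d), (g,a), (g,b), (g,d), (g,e).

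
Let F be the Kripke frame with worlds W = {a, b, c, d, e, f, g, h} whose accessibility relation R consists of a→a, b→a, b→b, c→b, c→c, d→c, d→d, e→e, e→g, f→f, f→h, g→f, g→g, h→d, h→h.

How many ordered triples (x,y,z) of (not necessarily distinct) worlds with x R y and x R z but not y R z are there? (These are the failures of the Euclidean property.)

Enumerating: (b,a,b), (c,b,c), (d,c,d), (e,g,e), (f,h,f), (g,f,g), (h,d,h).

7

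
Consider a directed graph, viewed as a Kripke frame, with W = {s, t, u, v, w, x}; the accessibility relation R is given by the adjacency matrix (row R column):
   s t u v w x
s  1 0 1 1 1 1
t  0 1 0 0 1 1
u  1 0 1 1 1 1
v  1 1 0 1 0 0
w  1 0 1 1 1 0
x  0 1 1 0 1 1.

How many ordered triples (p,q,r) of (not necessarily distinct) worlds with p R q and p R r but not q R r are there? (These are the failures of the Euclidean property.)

23

Enumerating: (s,v,u), (s,v,w), (s,v,x), (s,w,x), (s,x,s), (s,x,v), (t,w,t), (t,w,x), (u,v,u), (u,v,w), (u,v,x), (u,w,x), … and 11 more.
Total: 23.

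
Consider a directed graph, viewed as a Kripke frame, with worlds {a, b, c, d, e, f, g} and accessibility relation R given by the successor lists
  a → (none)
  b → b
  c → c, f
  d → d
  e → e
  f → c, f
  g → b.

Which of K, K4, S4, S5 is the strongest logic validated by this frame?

Transitive (axiom 4): yes — every two-step R-path is closed by a direct edge.
Reflexive (axiom T): no — a is not related to itself.
Euclidean (axiom 5): yes — any two successors of a common world are R-related.
So F validates K, K4; S4 would additionally require R to be reflexive. The strongest is K4.

K4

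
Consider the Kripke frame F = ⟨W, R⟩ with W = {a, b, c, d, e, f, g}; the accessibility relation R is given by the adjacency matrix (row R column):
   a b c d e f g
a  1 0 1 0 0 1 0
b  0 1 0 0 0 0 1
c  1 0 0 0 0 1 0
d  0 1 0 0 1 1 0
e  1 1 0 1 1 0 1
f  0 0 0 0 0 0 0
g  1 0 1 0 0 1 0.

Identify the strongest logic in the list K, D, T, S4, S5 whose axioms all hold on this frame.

K

Serial (axiom D): no — f has no R-successor.
Reflexive (axiom T): no — c is not related to itself.
Transitive (axiom 4): no — b R g and g R a, but not b R a.
Euclidean (axiom 5): no — a R f and a R c, but not f R c.
So F validates K; D would additionally require R to be serial. The strongest is K.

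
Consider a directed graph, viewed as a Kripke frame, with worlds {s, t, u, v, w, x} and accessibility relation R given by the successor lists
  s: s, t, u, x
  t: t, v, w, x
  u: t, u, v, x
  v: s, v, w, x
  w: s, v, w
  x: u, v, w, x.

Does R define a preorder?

Reflexive: yes — every world is R-related to itself.
Transitive: no — s R t and t R v, but not s R v.
So R is not a preorder.

No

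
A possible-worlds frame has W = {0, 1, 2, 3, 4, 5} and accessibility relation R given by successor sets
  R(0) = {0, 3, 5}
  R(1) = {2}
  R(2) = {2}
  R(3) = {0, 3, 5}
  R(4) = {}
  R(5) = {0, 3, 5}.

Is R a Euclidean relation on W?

Yes

Euclidean: yes — any two successors of a common world are R-related.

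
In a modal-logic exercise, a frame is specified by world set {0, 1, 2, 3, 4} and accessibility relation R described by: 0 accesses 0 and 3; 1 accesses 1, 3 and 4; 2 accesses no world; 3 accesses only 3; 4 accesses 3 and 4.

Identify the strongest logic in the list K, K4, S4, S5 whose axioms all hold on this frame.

Transitive (axiom 4): yes — every two-step R-path is closed by a direct edge.
Reflexive (axiom T): no — 2 is not related to itself.
Euclidean (axiom 5): no — 1 R 3 and 1 R 4, but not 3 R 4.
So F validates K, K4; S4 would additionally require R to be reflexive. The strongest is K4.

K4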